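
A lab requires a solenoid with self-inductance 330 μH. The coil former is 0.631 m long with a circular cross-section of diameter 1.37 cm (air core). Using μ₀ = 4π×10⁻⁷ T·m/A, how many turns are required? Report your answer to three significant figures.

A = π(d/2)² = π(6.850×10^-3 m)² = 1.474×10^-4 m².
From L = μ₀N²A/ℓ, N = √(Lℓ / (μ₀A)).
N = √[(3.300×10^-4)(0.631) / ((4π×10⁻⁷)×1.474×10^-4)] = √(1.124×10^6) ≈ 1060.2.

N ≈ 1060 turns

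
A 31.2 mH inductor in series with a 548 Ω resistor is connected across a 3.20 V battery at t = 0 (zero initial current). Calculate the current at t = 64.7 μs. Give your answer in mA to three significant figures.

I ≈ 3.97 mA

τ = L/R = 3.120×10^-2/548 = 5.693×10^-5 s; final current I_∞ = ε/R = 3.20/548 = 5.839×10^-3 A.
I(t) = I_∞(1 − e^(−t/τ)) with t/τ = 1.136.
I = (5.839×10^-3)(1 − e^(−1.136)) = 3.965×10^-3 A.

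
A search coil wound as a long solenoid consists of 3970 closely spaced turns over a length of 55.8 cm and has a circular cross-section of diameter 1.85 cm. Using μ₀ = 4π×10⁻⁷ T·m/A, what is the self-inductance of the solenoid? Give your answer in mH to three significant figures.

A = π(d/2)² = π(9.250×10^-3 m)² = 2.688×10^-4 m².
For a long solenoid, L = μ₀N²A/ℓ.
L = (4π×10⁻⁷)(3970)²(2.688×10^-4)/(0.558 m) = 9.541×10^-3 H.

L ≈ 9.54 mH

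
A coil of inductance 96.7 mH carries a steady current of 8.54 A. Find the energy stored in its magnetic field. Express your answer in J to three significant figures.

U ≈ 3.53 J

Stored magnetic energy: U = ½LI².
U = ½(9.670×10^-2 H)(8.54 A)² = 3.526 J.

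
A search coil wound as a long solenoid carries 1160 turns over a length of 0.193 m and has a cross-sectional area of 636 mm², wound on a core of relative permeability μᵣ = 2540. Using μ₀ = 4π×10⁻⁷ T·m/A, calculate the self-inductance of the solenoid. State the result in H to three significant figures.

A = 636 mm² = 6.360×10^-4 m².
For a long solenoid, L = μ₀μᵣN²A/ℓ.
L = (4π×10⁻⁷)(2540)(1160)²(6.360×10^-4)/(0.193 m) = 14.15 H.

L ≈ 14.2 H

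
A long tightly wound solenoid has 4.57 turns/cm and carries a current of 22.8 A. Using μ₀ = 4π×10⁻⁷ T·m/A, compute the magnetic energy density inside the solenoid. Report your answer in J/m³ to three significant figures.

u ≈ 68.2 J/m³

B = μ₀nI = (4π×10⁻⁷)(457)(22.8) = 1.309×10^-2 T.
u = B²/(2μ₀) = (1.309×10^-2)²/(2×4π×10⁻⁷) = 68.22 J/m³.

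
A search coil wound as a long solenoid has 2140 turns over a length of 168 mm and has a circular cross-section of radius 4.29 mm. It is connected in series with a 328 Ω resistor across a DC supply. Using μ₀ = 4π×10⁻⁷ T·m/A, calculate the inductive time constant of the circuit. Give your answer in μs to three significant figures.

τ ≈ 6.04 μs

A = πr² = π(4.290×10^-3 m)² = 5.782×10^-5 m².
L = μ₀N²A/ℓ = (4π×10⁻⁷)(2140)²(5.782×10^-5)/(0.168) = 1.981×10^-3 H.
τ = L/R = (1.981×10^-3)/(328) = 6.038×10^-6 s.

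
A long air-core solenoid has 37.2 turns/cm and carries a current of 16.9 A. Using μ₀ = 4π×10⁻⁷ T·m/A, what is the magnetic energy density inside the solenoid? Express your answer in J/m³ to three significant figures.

u ≈ 2480 J/m³

B = μ₀nI = (4π×10⁻⁷)(3.720×10^3)(16.9) = 7.900×10^-2 T.
u = B²/(2μ₀) = (7.900×10^-2)²/(2×4π×10⁻⁷) = 2.483×10^3 J/m³.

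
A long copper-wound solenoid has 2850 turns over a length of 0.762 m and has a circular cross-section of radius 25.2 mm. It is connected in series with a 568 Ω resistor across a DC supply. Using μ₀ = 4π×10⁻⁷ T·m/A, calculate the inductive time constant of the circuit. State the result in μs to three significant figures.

A = πr² = π(2.520×10^-2 m)² = 1.995×10^-3 m².
L = μ₀N²A/ℓ = (4π×10⁻⁷)(2850)²(1.995×10^-3)/(0.762) = 2.672×10^-2 H.
τ = L/R = (2.672×10^-2)/(568) = 4.7049×10^-5 s.

τ ≈ 47.0 μs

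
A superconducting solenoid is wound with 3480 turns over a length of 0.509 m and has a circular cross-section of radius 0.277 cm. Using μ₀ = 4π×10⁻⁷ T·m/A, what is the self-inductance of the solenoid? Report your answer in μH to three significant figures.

A = πr² = π(2.770×10^-3 m)² = 2.411×10^-5 m².
For a long solenoid, L = μ₀N²A/ℓ.
L = (4π×10⁻⁷)(3480)²(2.411×10^-5)/(0.509 m) = 7.207×10^-4 H.

L ≈ 721 μH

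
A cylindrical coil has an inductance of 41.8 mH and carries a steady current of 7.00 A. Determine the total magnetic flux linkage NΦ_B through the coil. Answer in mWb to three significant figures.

NΦ_B ≈ 293 mWb

From L = NΦ_B/I, the flux linkage is NΦ_B = LI.
NΦ_B = (4.180×10^-2 H)(7.00 A) = 0.2926 Wb.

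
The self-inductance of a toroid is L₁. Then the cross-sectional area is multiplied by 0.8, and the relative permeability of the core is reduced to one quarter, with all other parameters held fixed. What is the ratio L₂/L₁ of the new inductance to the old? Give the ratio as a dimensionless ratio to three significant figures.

For a toroid, L ∝ μᵣN²A/R.
L₂/L₁ = (0.8) × (0.25) = 0.200.

L₂/L₁ = 0.200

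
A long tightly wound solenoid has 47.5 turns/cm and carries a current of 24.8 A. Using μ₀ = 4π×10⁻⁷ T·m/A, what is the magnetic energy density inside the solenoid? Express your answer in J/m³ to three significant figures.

u ≈ 8720 J/m³

B = μ₀nI = (4π×10⁻⁷)(4.750×10^3)(24.8) = 0.148 T.
u = B²/(2μ₀) = (0.148)²/(2×4π×10⁻⁷) = 8.719×10^3 J/m³.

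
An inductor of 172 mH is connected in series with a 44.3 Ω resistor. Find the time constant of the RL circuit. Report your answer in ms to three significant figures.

τ ≈ 3.88 ms

τ = L/R = (0.172 H)/(44.3 Ω) = 3.883×10^-3 s.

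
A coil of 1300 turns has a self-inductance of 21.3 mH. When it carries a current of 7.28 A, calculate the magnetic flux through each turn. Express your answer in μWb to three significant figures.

Φ_B ≈ 119 μWb

From L = NΦ_B/I, the flux per turn is Φ_B = LI/N.
Φ_B = (2.130×10^-2 H)(7.28 A)/1300 = 1.193×10^-4 Wb.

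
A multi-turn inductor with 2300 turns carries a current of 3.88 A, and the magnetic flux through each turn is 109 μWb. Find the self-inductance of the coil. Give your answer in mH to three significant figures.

Self-inductance is defined by L = NΦ_B/I (flux linkage over current).
L = (2300)(1.090×10^-4 Wb)/(3.88 A) = 6.461×10^-2 H.

L ≈ 64.6 mH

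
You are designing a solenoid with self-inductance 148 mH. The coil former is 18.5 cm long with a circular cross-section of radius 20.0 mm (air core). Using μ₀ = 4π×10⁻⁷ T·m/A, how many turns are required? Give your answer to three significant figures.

N ≈ 4160 turns

A = πr² = π(2.000×10^-2 m)² = 1.257×10^-3 m².
From L = μ₀N²A/ℓ, N = √(Lℓ / (μ₀A)).
N = √[(0.148)(0.185) / ((4π×10⁻⁷)×1.257×10^-3)] = √(1.734×10^7) ≈ 4164.0.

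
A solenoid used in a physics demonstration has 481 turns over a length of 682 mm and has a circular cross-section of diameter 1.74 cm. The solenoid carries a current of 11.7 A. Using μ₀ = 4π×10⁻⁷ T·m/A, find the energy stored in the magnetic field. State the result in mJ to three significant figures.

A = π(d/2)² = π(8.700×10^-3 m)² = 2.378×10^-4 m².
L = μ₀N²A/ℓ = (4π×10⁻⁷)(481)²(2.378×10^-4)/(0.682) = 1.014×10^-4 H.
U = ½LI² = ½(1.014×10^-4)(11.7)² = 6.938×10^-3 J.

U ≈ 6.94 mJ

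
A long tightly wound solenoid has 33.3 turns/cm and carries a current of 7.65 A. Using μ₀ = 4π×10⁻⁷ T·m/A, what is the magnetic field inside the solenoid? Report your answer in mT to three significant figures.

Inside a long solenoid, B = μ₀nI.
B = (4π×10⁻⁷)(3.330×10^3 m⁻¹)(7.65 A) = 3.201×10^-2 T.

B ≈ 32.0 mT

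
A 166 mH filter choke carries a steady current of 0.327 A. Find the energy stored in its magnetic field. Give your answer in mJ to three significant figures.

Stored magnetic energy: U = ½LI².
U = ½(0.166 H)(0.327 A)² = 8.875×10^-3 J.

U ≈ 8.88 mJ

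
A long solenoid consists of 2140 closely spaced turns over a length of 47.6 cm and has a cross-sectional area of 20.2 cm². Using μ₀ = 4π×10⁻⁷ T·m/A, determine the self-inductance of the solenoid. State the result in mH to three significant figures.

L ≈ 24.4 mH

A = 20.2 cm² = 2.020×10^-3 m².
For a long solenoid, L = μ₀N²A/ℓ.
L = (4π×10⁻⁷)(2140)²(2.020×10^-3)/(0.476 m) = 2.442×10^-2 H.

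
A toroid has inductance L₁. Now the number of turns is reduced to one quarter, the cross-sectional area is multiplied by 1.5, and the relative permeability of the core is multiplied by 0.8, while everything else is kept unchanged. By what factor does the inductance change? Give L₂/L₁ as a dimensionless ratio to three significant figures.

For a toroid, L ∝ μᵣN²A/R.
L₂/L₁ = (0.25)^2 × (1.5) × (0.8) = 0.0750.

L₂/L₁ = 0.0750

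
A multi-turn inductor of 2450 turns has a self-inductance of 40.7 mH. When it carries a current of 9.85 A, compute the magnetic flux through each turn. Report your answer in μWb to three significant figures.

Φ_B ≈ 164 μWb

From L = NΦ_B/I, the flux per turn is Φ_B = LI/N.
Φ_B = (4.070×10^-2 H)(9.85 A)/2450 = 1.636×10^-4 Wb.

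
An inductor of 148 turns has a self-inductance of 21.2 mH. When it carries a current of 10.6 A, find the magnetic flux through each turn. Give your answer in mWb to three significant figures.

Φ_B ≈ 1.52 mWb

From L = NΦ_B/I, the flux per turn is Φ_B = LI/N.
Φ_B = (2.120×10^-2 H)(10.6 A)/148 = 1.518×10^-3 Wb.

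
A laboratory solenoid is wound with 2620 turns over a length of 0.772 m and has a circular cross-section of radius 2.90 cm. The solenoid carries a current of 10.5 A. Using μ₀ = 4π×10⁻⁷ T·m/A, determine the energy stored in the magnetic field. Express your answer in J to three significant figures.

A = πr² = π(2.900×10^-2 m)² = 2.642×10^-3 m².
L = μ₀N²A/ℓ = (4π×10⁻⁷)(2620)²(2.642×10^-3)/(0.772) = 2.952×10^-2 H.
U = ½LI² = ½(2.952×10^-2)(10.5)² = 1.627 J.

U ≈ 1.63 J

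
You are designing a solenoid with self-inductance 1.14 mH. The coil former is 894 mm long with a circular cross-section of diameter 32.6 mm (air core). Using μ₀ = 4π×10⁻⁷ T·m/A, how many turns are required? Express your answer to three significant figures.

A = π(d/2)² = π(1.630×10^-2 m)² = 8.347×10^-4 m².
From L = μ₀N²A/ℓ, N = √(Lℓ / (μ₀A)).
N = √[(1.140×10^-3)(0.894) / ((4π×10⁻⁷)×8.347×10^-4)] = √(9.716×10^5) ≈ 985.7.

N ≈ 986 turns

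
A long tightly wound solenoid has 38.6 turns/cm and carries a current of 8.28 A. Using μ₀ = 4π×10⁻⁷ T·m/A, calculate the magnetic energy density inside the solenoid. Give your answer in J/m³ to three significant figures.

u ≈ 642 J/m³

B = μ₀nI = (4π×10⁻⁷)(3.860×10^3)(8.28) = 4.016×10^-2 T.
u = B²/(2μ₀) = (4.016×10^-2)²/(2×4π×10⁻⁷) = 641.8 J/m³.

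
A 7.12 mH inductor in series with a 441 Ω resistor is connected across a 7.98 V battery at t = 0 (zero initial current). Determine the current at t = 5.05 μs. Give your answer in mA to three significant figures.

I ≈ 4.86 mA

τ = L/R = 7.120×10^-3/441 = 1.6145×10^-5 s; final current I_∞ = ε/R = 7.98/441 = 1.810×10^-2 A.
I(t) = I_∞(1 − e^(−t/τ)) with t/τ = 0.313.
I = (1.810×10^-2)(1 − e^(−0.313)) = 4.860×10^-3 A.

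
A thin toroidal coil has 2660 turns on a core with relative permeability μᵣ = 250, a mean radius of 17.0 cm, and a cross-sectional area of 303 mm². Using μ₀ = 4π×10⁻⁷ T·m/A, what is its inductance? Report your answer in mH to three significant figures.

For a thin toroid, L = μ₀μᵣN²A/(2πR).
L = (4π×10⁻⁷)(250)(2660)²(3.030×10^-4) / (2π×0.17 m) = 0.6306 H.

L ≈ 631 mH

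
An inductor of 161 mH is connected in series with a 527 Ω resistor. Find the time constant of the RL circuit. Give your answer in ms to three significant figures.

τ = L/R = (0.161 H)/(527 Ω) = 3.055×10^-4 s.

τ ≈ 0.306 ms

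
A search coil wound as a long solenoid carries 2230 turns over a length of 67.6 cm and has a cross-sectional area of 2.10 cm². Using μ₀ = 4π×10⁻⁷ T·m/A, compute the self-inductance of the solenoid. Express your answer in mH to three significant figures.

A = 2.10 cm² = 2.100×10^-4 m².
For a long solenoid, L = μ₀N²A/ℓ.
L = (4π×10⁻⁷)(2230)²(2.100×10^-4)/(0.676 m) = 1.941×10^-3 H.

L ≈ 1.94 mH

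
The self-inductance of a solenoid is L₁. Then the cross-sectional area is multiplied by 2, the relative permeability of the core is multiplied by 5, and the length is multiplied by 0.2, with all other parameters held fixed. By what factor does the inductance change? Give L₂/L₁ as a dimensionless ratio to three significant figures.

For a solenoid, L ∝ μᵣN²A/ℓ.
L₂/L₁ = (2) × (5) × (0.2)^-1 = 50.0.

L₂/L₁ = 50.0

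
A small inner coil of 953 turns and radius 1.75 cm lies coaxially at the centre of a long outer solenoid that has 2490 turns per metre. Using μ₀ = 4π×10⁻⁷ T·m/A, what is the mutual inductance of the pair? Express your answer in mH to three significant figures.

The outer solenoid produces a uniform field B₁ = μ₀n₁I₁ across the inner coil,
so the flux linkage is N₂Φ = N₂B₁A₂ = μ₀n₁N₂A₂·I₁, giving M = μ₀n₁N₂A₂.
A₂ = πr² = π(1.750×10^-2 m)² = 9.621×10^-4 m².
M = (4π×10⁻⁷)(2490)(953)(9.621×10^-4) = 2.869×10^-3 H.

M ≈ 2.87 mH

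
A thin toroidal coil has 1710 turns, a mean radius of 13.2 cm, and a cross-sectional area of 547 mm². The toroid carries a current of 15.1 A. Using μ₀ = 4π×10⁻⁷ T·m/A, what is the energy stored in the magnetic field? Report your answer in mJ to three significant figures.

L = μ₀N²A/(2πR) = (4π×10⁻⁷)(1710)²(5.470×10^-4)/(2π×0.132) = 2.423×10^-3 H.
U = ½LI² = ½(2.423×10^-3)(15.1)² = 0.2763 J.

U ≈ 276 mJ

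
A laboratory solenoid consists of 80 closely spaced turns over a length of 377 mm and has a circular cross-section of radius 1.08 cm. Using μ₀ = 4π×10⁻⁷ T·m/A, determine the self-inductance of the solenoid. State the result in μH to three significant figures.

A = πr² = π(1.080×10^-2 m)² = 3.664×10^-4 m².
For a long solenoid, L = μ₀N²A/ℓ.
L = (4π×10⁻⁷)(80)²(3.664×10^-4)/(0.377 m) = 7.817×10^-6 H.

L ≈ 7.82 μH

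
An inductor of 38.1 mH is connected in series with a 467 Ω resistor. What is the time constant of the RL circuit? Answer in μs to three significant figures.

τ ≈ 81.6 μs

τ = L/R = (3.810×10^-2 H)/(467 Ω) = 8.158×10^-5 s.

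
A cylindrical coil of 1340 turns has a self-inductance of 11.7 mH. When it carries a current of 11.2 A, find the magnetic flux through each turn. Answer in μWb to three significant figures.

From L = NΦ_B/I, the flux per turn is Φ_B = LI/N.
Φ_B = (1.170×10^-2 H)(11.2 A)/1340 = 9.779×10^-5 Wb.

Φ_B ≈ 97.8 μWb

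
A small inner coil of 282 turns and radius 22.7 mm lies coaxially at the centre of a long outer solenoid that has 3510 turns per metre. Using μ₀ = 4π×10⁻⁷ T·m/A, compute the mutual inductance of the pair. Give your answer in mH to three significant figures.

The outer solenoid produces a uniform field B₁ = μ₀n₁I₁ across the inner coil,
so the flux linkage is N₂Φ = N₂B₁A₂ = μ₀n₁N₂A₂·I₁, giving M = μ₀n₁N₂A₂.
A₂ = πr² = π(2.270×10^-2 m)² = 1.619×10^-3 m².
M = (4π×10⁻⁷)(3510)(282)(1.619×10^-3) = 2.014×10^-3 H.

M ≈ 2.01 mH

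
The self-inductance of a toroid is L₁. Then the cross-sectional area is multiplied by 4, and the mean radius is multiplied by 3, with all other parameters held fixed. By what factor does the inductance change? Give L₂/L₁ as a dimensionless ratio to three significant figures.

For a toroid, L ∝ μᵣN²A/R.
L₂/L₁ = (4) × (3)^-1 = 1.33.

L₂/L₁ = 1.33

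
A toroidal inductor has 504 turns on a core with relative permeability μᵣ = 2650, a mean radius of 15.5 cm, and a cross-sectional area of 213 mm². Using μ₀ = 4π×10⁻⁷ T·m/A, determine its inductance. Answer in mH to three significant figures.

L ≈ 185 mH

For a thin toroid, L = μ₀μᵣN²A/(2πR).
L = (4π×10⁻⁷)(2650)(504)²(2.130×10^-4) / (2π×0.155 m) = 0.185 H.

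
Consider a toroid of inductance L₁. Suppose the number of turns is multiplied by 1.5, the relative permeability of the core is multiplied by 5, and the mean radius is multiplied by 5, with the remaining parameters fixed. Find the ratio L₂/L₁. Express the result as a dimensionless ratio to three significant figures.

For a toroid, L ∝ μᵣN²A/R.
L₂/L₁ = (1.5)^2 × (5) × (5)^-1 = 2.25.

L₂/L₁ = 2.25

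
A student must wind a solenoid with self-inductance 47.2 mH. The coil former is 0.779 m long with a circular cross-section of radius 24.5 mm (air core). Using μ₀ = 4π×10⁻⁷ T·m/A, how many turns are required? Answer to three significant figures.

N ≈ 3940 turns

A = πr² = π(2.450×10^-2 m)² = 1.886×10^-3 m².
From L = μ₀N²A/ℓ, N = √(Lℓ / (μ₀A)).
N = √[(4.720×10^-2)(0.779) / ((4π×10⁻⁷)×1.886×10^-3)] = √(1.552×10^7) ≈ 3939.1.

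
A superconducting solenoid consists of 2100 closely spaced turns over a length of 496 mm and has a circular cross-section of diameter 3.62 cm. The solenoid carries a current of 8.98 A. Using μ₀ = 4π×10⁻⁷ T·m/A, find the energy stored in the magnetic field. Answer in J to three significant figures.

U ≈ 0.464 J

A = π(d/2)² = π(1.810×10^-2 m)² = 1.029×10^-3 m².
L = μ₀N²A/ℓ = (4π×10⁻⁷)(2100)²(1.029×10^-3)/(0.496) = 1.150×10^-2 H.
U = ½LI² = ½(1.150×10^-2)(8.98)² = 0.4637 J.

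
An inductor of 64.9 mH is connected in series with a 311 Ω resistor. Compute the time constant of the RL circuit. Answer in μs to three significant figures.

τ ≈ 209 μs

τ = L/R = (6.490×10^-2 H)/(311 Ω) = 2.087×10^-4 s.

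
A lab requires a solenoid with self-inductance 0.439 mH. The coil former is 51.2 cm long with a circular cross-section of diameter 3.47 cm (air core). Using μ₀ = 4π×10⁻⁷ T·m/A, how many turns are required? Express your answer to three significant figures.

A = π(d/2)² = π(1.735×10^-2 m)² = 9.457×10^-4 m².
From L = μ₀N²A/ℓ, N = √(Lℓ / (μ₀A)).
N = √[(4.390×10^-4)(0.512) / ((4π×10⁻⁷)×9.457×10^-4)] = √(1.891×10^5) ≈ 434.9.

N ≈ 435 turns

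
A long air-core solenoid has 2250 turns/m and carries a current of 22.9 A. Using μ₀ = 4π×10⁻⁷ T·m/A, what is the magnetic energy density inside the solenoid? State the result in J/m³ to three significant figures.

B = μ₀nI = (4π×10⁻⁷)(2.250×10^3)(22.9) = 6.4748×10^-2 T.
u = B²/(2μ₀) = (6.4748×10^-2)²/(2×4π×10⁻⁷) = 1.668×10^3 J/m³.

u ≈ 1670 J/m³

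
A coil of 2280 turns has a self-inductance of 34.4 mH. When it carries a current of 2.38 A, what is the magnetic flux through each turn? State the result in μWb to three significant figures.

Φ_B ≈ 35.9 μWb

From L = NΦ_B/I, the flux per turn is Φ_B = LI/N.
Φ_B = (3.440×10^-2 H)(2.38 A)/2280 = 3.591×10^-5 Wb.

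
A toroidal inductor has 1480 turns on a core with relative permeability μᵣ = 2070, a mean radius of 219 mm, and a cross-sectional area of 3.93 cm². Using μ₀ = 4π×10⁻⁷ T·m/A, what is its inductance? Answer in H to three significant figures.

L ≈ 1.63 H

For a thin toroid, L = μ₀μᵣN²A/(2πR).
L = (4π×10⁻⁷)(2070)(1480)²(3.930×10^-4) / (2π×0.219 m) = 1.627 H.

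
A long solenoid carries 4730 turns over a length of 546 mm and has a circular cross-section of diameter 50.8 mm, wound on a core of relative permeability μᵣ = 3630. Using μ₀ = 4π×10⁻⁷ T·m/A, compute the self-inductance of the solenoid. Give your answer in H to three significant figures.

L ≈ 379 H

A = π(d/2)² = π(2.540×10^-2 m)² = 2.027×10^-3 m².
For a long solenoid, L = μ₀μᵣN²A/ℓ.
L = (4π×10⁻⁷)(3630)(4730)²(2.027×10^-3)/(0.546 m) = 378.8 H.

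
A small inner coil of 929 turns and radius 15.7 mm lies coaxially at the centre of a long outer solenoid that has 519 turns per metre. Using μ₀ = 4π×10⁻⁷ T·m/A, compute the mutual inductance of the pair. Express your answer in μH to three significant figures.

The outer solenoid produces a uniform field B₁ = μ₀n₁I₁ across the inner coil,
so the flux linkage is N₂Φ = N₂B₁A₂ = μ₀n₁N₂A₂·I₁, giving M = μ₀n₁N₂A₂.
A₂ = πr² = π(1.570×10^-2 m)² = 7.744×10^-4 m².
M = (4π×10⁻⁷)(519)(929)(7.744×10^-4) = 4.692×10^-4 H.

M ≈ 469 μH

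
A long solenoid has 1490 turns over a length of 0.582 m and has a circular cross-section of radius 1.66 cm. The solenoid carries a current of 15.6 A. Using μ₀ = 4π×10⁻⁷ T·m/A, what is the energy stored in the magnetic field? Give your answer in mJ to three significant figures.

U ≈ 505 mJ

A = πr² = π(1.660×10^-2 m)² = 8.657×10^-4 m².
L = μ₀N²A/ℓ = (4π×10⁻⁷)(1490)²(8.657×10^-4)/(0.582) = 4.150×10^-3 H.
U = ½LI² = ½(4.150×10^-3)(15.6)² = 0.5049 J.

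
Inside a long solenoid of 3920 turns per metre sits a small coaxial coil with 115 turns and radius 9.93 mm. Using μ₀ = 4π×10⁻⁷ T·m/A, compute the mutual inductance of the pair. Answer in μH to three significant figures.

M ≈ 175 μH

The outer solenoid produces a uniform field B₁ = μ₀n₁I₁ across the inner coil,
so the flux linkage is N₂Φ = N₂B₁A₂ = μ₀n₁N₂A₂·I₁, giving M = μ₀n₁N₂A₂.
A₂ = πr² = π(9.930×10^-3 m)² = 3.098×10^-4 m².
M = (4π×10⁻⁷)(3920)(115)(3.098×10^-4) = 1.7549×10^-4 H.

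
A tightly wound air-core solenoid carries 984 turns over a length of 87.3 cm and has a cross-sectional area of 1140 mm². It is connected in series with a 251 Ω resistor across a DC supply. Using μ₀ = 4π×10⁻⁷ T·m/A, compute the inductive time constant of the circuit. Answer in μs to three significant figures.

τ ≈ 6.33 μs

A = 1140 mm² = 1.140×10^-3 m².
L = μ₀N²A/ℓ = (4π×10⁻⁷)(984)²(1.140×10^-3)/(0.873) = 1.589×10^-3 H.
τ = L/R = (1.589×10^-3)/(251) = 6.330×10^-6 s.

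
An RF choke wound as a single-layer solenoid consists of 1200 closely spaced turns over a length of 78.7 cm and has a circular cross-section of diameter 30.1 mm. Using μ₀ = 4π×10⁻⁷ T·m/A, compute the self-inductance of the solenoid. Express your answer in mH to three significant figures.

A = π(d/2)² = π(1.505×10^-2 m)² = 7.116×10^-4 m².
For a long solenoid, L = μ₀N²A/ℓ.
L = (4π×10⁻⁷)(1200)²(7.116×10^-4)/(0.787 m) = 1.636×10^-3 H.

L ≈ 1.64 mH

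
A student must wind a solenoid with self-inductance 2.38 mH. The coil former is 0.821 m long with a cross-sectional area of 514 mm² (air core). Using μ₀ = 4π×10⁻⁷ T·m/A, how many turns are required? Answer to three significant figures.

N ≈ 1740 turns

A = 514 mm² = 5.140×10^-4 m².
From L = μ₀N²A/ℓ, N = √(Lℓ / (μ₀A)).
N = √[(2.380×10^-3)(0.821) / ((4π×10⁻⁷)×5.140×10^-4)] = √(3.025×10^6) ≈ 1739.3.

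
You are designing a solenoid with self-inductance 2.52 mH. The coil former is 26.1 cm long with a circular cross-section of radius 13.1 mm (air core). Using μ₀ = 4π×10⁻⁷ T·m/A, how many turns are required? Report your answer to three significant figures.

N ≈ 985 turns

A = πr² = π(1.310×10^-2 m)² = 5.391×10^-4 m².
From L = μ₀N²A/ℓ, N = √(Lℓ / (μ₀A)).
N = √[(2.520×10^-3)(0.261) / ((4π×10⁻⁷)×5.391×10^-4)] = √(9.708×10^5) ≈ 985.3.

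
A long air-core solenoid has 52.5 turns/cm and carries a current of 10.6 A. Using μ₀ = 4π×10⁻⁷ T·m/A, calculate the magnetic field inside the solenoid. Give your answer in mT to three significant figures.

B ≈ 69.9 mT

Inside a long solenoid, B = μ₀nI.
B = (4π×10⁻⁷)(5.250×10^3 m⁻¹)(10.6 A) = 6.993×10^-2 T.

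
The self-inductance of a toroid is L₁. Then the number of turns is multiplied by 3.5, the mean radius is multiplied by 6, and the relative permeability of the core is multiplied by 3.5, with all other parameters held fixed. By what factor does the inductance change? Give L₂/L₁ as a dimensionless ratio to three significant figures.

For a toroid, L ∝ μᵣN²A/R.
L₂/L₁ = (3.5)^2 × (6)^-1 × (3.5) = 7.15.

L₂/L₁ = 7.15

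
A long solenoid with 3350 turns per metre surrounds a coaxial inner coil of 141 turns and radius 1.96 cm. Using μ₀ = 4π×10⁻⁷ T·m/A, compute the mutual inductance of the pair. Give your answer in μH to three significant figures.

M ≈ 716 μH

The outer solenoid produces a uniform field B₁ = μ₀n₁I₁ across the inner coil,
so the flux linkage is N₂Φ = N₂B₁A₂ = μ₀n₁N₂A₂·I₁, giving M = μ₀n₁N₂A₂.
A₂ = πr² = π(1.960×10^-2 m)² = 1.207×10^-3 m².
M = (4π×10⁻⁷)(3350)(141)(1.207×10^-3) = 7.164×10^-4 H.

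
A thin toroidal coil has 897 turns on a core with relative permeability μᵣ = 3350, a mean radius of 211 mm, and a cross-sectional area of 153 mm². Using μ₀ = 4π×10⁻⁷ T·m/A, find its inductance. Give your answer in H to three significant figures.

L ≈ 0.391 H

For a thin toroid, L = μ₀μᵣN²A/(2πR).
L = (4π×10⁻⁷)(3350)(897)²(1.530×10^-4) / (2π×0.211 m) = 0.3909 H.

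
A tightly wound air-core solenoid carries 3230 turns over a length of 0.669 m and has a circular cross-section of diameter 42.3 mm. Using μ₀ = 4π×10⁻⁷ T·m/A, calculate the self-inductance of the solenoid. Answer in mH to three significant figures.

L ≈ 27.5 mH

A = π(d/2)² = π(2.115×10^-2 m)² = 1.405×10^-3 m².
For a long solenoid, L = μ₀N²A/ℓ.
L = (4π×10⁻⁷)(3230)²(1.405×10^-3)/(0.669 m) = 2.754×10^-2 H.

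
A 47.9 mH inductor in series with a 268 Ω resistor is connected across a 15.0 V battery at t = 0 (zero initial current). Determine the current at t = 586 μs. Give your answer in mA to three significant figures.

I ≈ 53.9 mA

τ = L/R = 4.790×10^-2/268 = 1.787×10^-4 s; final current I_∞ = ε/R = 15.0/268 = 5.597×10^-2 A.
I(t) = I_∞(1 − e^(−t/τ)) with t/τ = 3.279.
I = (5.597×10^-2)(1 − e^(−3.279)) = 5.386×10^-2 A.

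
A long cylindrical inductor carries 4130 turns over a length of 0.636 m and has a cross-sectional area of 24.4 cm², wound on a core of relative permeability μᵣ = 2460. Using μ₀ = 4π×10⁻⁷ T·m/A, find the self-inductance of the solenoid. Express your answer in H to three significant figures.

A = 24.4 cm² = 2.440×10^-3 m².
For a long solenoid, L = μ₀μᵣN²A/ℓ.
L = (4π×10⁻⁷)(2460)(4130)²(2.440×10^-3)/(0.636 m) = 202.3 H.

L ≈ 202 H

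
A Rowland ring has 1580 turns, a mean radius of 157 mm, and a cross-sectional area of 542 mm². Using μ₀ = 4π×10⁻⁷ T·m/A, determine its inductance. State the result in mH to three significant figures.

L ≈ 1.72 mH

For a thin toroid, L = μ₀N²A/(2πR).
L = (4π×10⁻⁷)(1580)²(5.420×10^-4) / (2π×0.157 m) = 1.724×10^-3 H.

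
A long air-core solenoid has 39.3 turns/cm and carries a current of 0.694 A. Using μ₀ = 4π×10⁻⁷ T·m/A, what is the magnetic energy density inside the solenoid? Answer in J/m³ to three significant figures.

B = μ₀nI = (4π×10⁻⁷)(3.930×10^3)(0.694) = 3.427×10^-3 T.
u = B²/(2μ₀) = (3.427×10^-3)²/(2×4π×10⁻⁷) = 4.674 J/m³.

u ≈ 4.67 J/m³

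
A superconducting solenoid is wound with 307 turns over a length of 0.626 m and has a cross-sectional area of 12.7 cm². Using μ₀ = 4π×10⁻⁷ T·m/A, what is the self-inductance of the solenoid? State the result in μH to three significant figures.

A = 12.7 cm² = 1.270×10^-3 m².
For a long solenoid, L = μ₀N²A/ℓ.
L = (4π×10⁻⁷)(307)²(1.270×10^-3)/(0.626 m) = 2.403×10^-4 H.

L ≈ 240 μH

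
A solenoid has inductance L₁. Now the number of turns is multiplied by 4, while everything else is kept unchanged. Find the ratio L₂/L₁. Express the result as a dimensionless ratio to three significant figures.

For a solenoid, L ∝ μᵣN²A/ℓ.
L₂/L₁ = (4)^2 = 16.0.

L₂/L₁ = 16.0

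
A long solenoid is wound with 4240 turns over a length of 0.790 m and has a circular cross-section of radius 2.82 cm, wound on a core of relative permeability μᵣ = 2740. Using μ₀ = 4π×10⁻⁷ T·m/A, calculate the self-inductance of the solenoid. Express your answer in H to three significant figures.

L ≈ 196 H

A = πr² = π(2.820×10^-2 m)² = 2.498×10^-3 m².
For a long solenoid, L = μ₀μᵣN²A/ℓ.
L = (4π×10⁻⁷)(2740)(4240)²(2.498×10^-3)/(0.79 m) = 195.8 H.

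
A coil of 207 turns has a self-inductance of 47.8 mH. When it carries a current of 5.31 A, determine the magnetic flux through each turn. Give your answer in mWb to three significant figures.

Φ_B ≈ 1.23 mWb

From L = NΦ_B/I, the flux per turn is Φ_B = LI/N.
Φ_B = (4.780×10^-2 H)(5.31 A)/207 = 1.226×10^-3 Wb.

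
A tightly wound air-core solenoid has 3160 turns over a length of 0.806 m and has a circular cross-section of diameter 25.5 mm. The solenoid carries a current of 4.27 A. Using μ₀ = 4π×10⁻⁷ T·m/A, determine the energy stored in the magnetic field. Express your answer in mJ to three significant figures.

U ≈ 72.5 mJ

A = π(d/2)² = π(1.275×10^-2 m)² = 5.107×10^-4 m².
L = μ₀N²A/ℓ = (4π×10⁻⁷)(3160)²(5.107×10^-4)/(0.806) = 7.951×10^-3 H.
U = ½LI² = ½(7.951×10^-3)(4.27)² = 7.248×10^-2 J.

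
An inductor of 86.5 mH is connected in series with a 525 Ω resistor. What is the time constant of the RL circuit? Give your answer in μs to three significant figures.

τ = L/R = (8.650×10^-2 H)/(525 Ω) = 1.648×10^-4 s.

τ ≈ 165 μs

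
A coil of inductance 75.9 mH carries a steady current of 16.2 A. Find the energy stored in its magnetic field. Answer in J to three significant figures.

U ≈ 9.96 J

Stored magnetic energy: U = ½LI².
U = ½(7.590×10^-2 H)(16.2 A)² = 9.96 J.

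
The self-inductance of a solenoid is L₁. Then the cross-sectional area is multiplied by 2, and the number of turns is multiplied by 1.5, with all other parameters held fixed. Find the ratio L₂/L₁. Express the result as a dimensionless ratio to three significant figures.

L₂/L₁ = 4.50

For a solenoid, L ∝ μᵣN²A/ℓ.
L₂/L₁ = (2) × (1.5)^2 = 4.50.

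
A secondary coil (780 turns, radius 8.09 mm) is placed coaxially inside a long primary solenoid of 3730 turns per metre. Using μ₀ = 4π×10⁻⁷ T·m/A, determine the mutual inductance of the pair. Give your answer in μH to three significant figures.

M ≈ 752 μH

The outer solenoid produces a uniform field B₁ = μ₀n₁I₁ across the inner coil,
so the flux linkage is N₂Φ = N₂B₁A₂ = μ₀n₁N₂A₂·I₁, giving M = μ₀n₁N₂A₂.
A₂ = πr² = π(8.090×10^-3 m)² = 2.056×10^-4 m².
M = (4π×10⁻⁷)(3730)(780)(2.056×10^-4) = 7.517×10^-4 H.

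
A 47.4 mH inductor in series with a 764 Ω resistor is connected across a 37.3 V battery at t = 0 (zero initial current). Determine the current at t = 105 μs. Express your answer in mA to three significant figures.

τ = L/R = 4.740×10^-2/764 = 6.204×10^-5 s; final current I_∞ = ε/R = 37.3/764 = 4.882×10^-2 A.
I(t) = I_∞(1 − e^(−t/τ)) with t/τ = 1.692.
I = (4.882×10^-2)(1 − e^(−1.692)) = 3.984×10^-2 A.

I ≈ 39.8 mA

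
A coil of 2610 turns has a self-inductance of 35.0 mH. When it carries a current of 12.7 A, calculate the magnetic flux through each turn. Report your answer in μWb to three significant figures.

Φ_B ≈ 170 μWb

From L = NΦ_B/I, the flux per turn is Φ_B = LI/N.
Φ_B = (3.500×10^-2 H)(12.7 A)/2610 = 1.703×10^-4 Wb.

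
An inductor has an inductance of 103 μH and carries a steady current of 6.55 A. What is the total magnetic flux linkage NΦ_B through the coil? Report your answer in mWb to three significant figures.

From L = NΦ_B/I, the flux linkage is NΦ_B = LI.
NΦ_B = (1.030×10^-4 H)(6.55 A) = 6.746×10^-4 Wb.

NΦ_B ≈ 0.675 mWb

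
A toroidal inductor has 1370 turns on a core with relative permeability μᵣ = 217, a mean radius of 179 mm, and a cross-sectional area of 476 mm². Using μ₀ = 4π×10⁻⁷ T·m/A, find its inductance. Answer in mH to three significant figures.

For a thin toroid, L = μ₀μᵣN²A/(2πR).
L = (4π×10⁻⁷)(217)(1370)²(4.760×10^-4) / (2π×0.179 m) = 0.2166 H.

L ≈ 217 mH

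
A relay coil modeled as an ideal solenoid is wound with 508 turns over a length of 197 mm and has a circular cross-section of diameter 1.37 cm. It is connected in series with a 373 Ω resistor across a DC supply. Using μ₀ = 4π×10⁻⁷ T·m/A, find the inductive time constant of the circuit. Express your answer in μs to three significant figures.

A = π(d/2)² = π(6.850×10^-3 m)² = 1.474×10^-4 m².
L = μ₀N²A/ℓ = (4π×10⁻⁷)(508)²(1.474×10^-4)/(0.197) = 2.427×10^-4 H.
τ = L/R = (2.427×10^-4)/(373) = 6.506×10^-7 s.

τ ≈ 0.651 μs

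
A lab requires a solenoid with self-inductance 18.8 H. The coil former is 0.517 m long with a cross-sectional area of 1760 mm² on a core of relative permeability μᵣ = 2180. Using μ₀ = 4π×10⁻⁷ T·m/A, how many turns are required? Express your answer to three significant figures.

N ≈ 1420 turns

A = 1760 mm² = 1.760×10^-3 m².
From L = μ₀μᵣN²A/ℓ, N = √(Lℓ / (μ₀μᵣA)).
N = √[(18.8)(0.517) / ((4π×10⁻⁷)(2180)×1.760×10^-3)] = √(2.016×10^6) ≈ 1419.8.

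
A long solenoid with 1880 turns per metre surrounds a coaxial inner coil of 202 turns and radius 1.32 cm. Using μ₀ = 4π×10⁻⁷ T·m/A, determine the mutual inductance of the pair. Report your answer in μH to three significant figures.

The outer solenoid produces a uniform field B₁ = μ₀n₁I₁ across the inner coil,
so the flux linkage is N₂Φ = N₂B₁A₂ = μ₀n₁N₂A₂·I₁, giving M = μ₀n₁N₂A₂.
A₂ = πr² = π(1.320×10^-2 m)² = 5.474×10^-4 m².
M = (4π×10⁻⁷)(1880)(202)(5.474×10^-4) = 2.612×10^-4 H.

M ≈ 261 μH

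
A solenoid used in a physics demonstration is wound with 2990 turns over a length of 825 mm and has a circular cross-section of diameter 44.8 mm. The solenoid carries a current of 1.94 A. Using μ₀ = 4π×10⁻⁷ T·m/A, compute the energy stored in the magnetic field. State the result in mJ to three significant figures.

U ≈ 40.4 mJ

A = π(d/2)² = π(2.240×10^-2 m)² = 1.576×10^-3 m².
L = μ₀N²A/ℓ = (4π×10⁻⁷)(2990)²(1.576×10^-3)/(0.825) = 2.147×10^-2 H.
U = ½LI² = ½(2.147×10^-2)(1.94)² = 4.039×10^-2 J.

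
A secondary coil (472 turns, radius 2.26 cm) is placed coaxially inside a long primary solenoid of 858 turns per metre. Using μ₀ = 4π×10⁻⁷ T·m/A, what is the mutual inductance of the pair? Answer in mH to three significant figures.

The outer solenoid produces a uniform field B₁ = μ₀n₁I₁ across the inner coil,
so the flux linkage is N₂Φ = N₂B₁A₂ = μ₀n₁N₂A₂·I₁, giving M = μ₀n₁N₂A₂.
A₂ = πr² = π(2.260×10^-2 m)² = 1.6046×10^-3 m².
M = (4π×10⁻⁷)(858)(472)(1.6046×10^-3) = 8.166×10^-4 H.

M ≈ 0.817 mH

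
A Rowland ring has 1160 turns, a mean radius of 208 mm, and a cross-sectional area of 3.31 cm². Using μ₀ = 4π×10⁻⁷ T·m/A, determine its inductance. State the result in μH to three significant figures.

For a thin toroid, L = μ₀N²A/(2πR).
L = (4π×10⁻⁷)(1160)²(3.310×10^-4) / (2π×0.208 m) = 4.283×10^-4 H.

L ≈ 428 μH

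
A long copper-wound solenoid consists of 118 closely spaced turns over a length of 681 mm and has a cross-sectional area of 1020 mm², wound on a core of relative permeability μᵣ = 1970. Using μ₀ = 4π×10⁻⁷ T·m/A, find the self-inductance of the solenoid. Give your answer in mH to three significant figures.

A = 1020 mm² = 1.020×10^-3 m².
For a long solenoid, L = μ₀μᵣN²A/ℓ.
L = (4π×10⁻⁷)(1970)(118)²(1.020×10^-3)/(0.681 m) = 5.163×10^-2 H.

L ≈ 51.6 mH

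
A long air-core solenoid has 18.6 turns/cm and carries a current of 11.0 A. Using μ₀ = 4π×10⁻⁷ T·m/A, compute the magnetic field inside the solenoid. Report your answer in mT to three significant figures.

Inside a long solenoid, B = μ₀nI.
B = (4π×10⁻⁷)(1.860×10^3 m⁻¹)(11.0 A) = 2.571×10^-2 T.

B ≈ 25.7 mT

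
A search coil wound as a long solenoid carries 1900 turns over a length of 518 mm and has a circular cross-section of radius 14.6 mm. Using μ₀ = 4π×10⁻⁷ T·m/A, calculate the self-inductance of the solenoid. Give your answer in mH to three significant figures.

A = πr² = π(1.460×10^-2 m)² = 6.697×10^-4 m².
For a long solenoid, L = μ₀N²A/ℓ.
L = (4π×10⁻⁷)(1900)²(6.697×10^-4)/(0.518 m) = 5.8647×10^-3 H.

L ≈ 5.86 mH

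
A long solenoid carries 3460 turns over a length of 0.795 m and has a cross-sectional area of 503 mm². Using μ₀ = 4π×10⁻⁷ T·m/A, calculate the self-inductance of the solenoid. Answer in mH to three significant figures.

A = 503 mm² = 5.030×10^-4 m².
For a long solenoid, L = μ₀N²A/ℓ.
L = (4π×10⁻⁷)(3460)²(5.030×10^-4)/(0.795 m) = 9.518×10^-3 H.

L ≈ 9.52 mH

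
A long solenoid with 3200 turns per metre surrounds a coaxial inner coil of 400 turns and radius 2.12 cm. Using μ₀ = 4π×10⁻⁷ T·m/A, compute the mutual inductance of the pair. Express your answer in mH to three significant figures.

The outer solenoid produces a uniform field B₁ = μ₀n₁I₁ across the inner coil,
so the flux linkage is N₂Φ = N₂B₁A₂ = μ₀n₁N₂A₂·I₁, giving M = μ₀n₁N₂A₂.
A₂ = πr² = π(2.120×10^-2 m)² = 1.412×10^-3 m².
M = (4π×10⁻⁷)(3200)(400)(1.412×10^-3) = 2.271×10^-3 H.

M ≈ 2.27 mH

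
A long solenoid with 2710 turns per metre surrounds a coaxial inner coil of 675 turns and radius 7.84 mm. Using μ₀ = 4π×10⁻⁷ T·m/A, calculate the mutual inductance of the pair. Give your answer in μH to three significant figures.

The outer solenoid produces a uniform field B₁ = μ₀n₁I₁ across the inner coil,
so the flux linkage is N₂Φ = N₂B₁A₂ = μ₀n₁N₂A₂·I₁, giving M = μ₀n₁N₂A₂.
A₂ = πr² = π(7.840×10^-3 m)² = 1.931×10^-4 m².
M = (4π×10⁻⁷)(2710)(675)(1.931×10^-4) = 4.439×10^-4 H.

M ≈ 444 μH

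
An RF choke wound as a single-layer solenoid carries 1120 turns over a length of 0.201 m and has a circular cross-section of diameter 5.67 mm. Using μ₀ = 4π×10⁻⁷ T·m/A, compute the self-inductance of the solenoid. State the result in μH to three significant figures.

A = π(d/2)² = π(2.835×10^-3 m)² = 2.52497×10^-5 m².
For a long solenoid, L = μ₀N²A/ℓ.
L = (4π×10⁻⁷)(1120)²(2.52497×10^-5)/(0.201 m) = 1.980×10^-4 H.

L ≈ 198 μH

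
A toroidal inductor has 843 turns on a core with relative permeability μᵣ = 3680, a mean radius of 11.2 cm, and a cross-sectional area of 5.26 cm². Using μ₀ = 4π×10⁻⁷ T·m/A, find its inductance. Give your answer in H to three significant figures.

For a thin toroid, L = μ₀μᵣN²A/(2πR).
L = (4π×10⁻⁷)(3680)(843)²(5.260×10^-4) / (2π×0.112 m) = 2.456 H.

L ≈ 2.46 H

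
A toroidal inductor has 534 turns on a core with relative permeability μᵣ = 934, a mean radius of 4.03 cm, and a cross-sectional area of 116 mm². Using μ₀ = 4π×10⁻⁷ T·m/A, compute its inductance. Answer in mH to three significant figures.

For a thin toroid, L = μ₀μᵣN²A/(2πR).
L = (4π×10⁻⁷)(934)(534)²(1.160×10^-4) / (2π×4.030×10^-2 m) = 0.1533 H.

L ≈ 153 mH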